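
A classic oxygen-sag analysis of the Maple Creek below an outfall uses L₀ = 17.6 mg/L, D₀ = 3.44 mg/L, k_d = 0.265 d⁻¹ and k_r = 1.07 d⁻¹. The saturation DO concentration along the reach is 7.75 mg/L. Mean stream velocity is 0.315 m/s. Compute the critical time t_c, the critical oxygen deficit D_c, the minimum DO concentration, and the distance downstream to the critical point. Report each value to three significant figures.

t_c ≈ 0.615 d; D_c ≈ 3.70 mg/L; min DO ≈ 4.05 mg/L; x_c ≈ 16.7 km

t_c = [1/(k_r−k_d)] ln[(k_r/k_d)(1 − D₀(k_r−k_d)/(k_d L₀))]
= [1/(1.07−0.265)] ln[(1.07/0.265)(1 − 3.44×0.8050/(0.265×17.6))]
= (1/0.8050) ln[4.038 × 0.4063] = 1.242 × ln(1.640) = 1.242 × 0.4949 = 0.6148 d.
D_c = (k_d/k_r) L₀ e^(−k_d t_c) = (0.265/1.07) × 17.6 × e^(−0.265×0.6148) = 0.2477 × 17.6 × 0.8497 = 3.704 mg/L.
Minimum DO = C_s − D_c = 7.75 − 3.704 = 4.046 mg/L.
x_c = v t_c = 0.315 m/s × 0.6148 d × 86400 s/d = 16730 m ≈ 16.7 km.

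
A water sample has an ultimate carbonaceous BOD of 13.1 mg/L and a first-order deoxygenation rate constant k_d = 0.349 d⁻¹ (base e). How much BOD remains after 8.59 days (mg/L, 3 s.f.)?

L ≈ 0.654 mg/L

L_t = L₀ e^(−k_d t) = 13.1 × e^(−0.349×8.59) = 13.1 × 0.04989 = 0.6536 mg/L.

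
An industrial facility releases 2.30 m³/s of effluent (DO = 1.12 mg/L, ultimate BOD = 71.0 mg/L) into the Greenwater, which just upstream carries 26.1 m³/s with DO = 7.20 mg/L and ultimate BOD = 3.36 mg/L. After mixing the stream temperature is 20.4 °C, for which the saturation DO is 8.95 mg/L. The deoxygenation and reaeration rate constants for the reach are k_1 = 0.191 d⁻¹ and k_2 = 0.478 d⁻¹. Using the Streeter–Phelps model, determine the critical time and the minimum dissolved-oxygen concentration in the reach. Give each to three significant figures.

Mixed DO = (26.1×7.20 + 2.30×1.12)/(26.1+2.30) = 190.5/28.40 = 6.708 mg/L.
Mixed L₀ = (26.1×3.36 + 2.30×71.0)/(28.40) = 251.0/28.40 = 8.838 mg/L.
Initial deficit D₀ = C_s − DO₀ = 8.95 − 6.708 = 2.242 mg/L.
t_c = (1/0.2870) ln[(0.478/0.191)(1 − 2.242×0.2870/(0.191×8.838))] = 3.484 × ln(1.548) = 1.524 d.
D_c = (0.191/0.478) × 8.838 × e^(−0.191×1.524) = 0.3996 × 8.838 × 0.7475 = 2.640 mg/L.
Minimum DO = 8.95 − 2.640 = 6.310 mg/L.

t_c ≈ 1.52 d; minimum DO ≈ 6.31 mg/L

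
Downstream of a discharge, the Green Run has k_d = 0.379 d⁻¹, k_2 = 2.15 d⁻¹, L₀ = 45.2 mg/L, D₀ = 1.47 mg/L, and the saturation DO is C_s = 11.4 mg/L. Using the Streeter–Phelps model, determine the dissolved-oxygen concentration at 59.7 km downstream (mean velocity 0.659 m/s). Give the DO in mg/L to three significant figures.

DO ≈ 5.76 mg/L

Travel time t = x/v = 59.7 km / (0.659 m/s) = 59700 m / 0.659 m/s = 90590 s = 1.049 d.
k_d L₀/(k_2−k_d) = 0.379×45.2/(2.15−0.379) = 17.13/1.771 = 9.673 mg/L.
e^(−k_d t) = e^(−0.379×1.049) = 0.6721; e^(−k_2 t) = e^(−2.15×1.049) = 0.1049.
D = 9.673 × (0.6721 − 0.1049) + 1.47 × 0.1049 = 5.486 + 0.1543 = 5.640 mg/L.
DO = C_s − D = 11.4 − 5.640 = 5.760 mg/L.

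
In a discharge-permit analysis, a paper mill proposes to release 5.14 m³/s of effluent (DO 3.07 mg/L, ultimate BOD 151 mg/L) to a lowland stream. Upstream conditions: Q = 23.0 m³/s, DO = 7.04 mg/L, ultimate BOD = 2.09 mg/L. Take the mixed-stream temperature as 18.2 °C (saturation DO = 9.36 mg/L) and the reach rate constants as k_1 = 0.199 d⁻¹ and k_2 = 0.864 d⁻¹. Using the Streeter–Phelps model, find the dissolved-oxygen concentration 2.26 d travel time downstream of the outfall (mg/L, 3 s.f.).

Mixed DO = (23.0×7.04 + 5.14×3.07)/(23.0+5.14) = 177.7/28.14 = 6.315 mg/L.
Mixed L₀ = (23.0×2.09 + 5.14×151)/(28.14) = 824.2/28.14 = 29.29 mg/L.
Initial deficit D₀ = C_s − DO₀ = 9.36 − 6.315 = 3.045 mg/L.
D(2.26) = [0.199×29.29/(0.864−0.199)](e^(−0.199×2.26) − e^(−0.864×2.26)) + 3.045 e^(−0.864×2.26)
= 8.765 × (0.6378 − 0.1419) + 3.045 × 0.1419 = 4.779 mg/L.
DO = 9.36 − 4.779 = 4.581 mg/L.

DO ≈ 4.58 mg/L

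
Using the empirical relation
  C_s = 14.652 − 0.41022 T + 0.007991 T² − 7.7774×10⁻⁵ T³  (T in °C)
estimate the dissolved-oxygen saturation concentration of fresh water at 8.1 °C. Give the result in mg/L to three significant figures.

C_s ≈ 11.8 mg/L

C_s = 14.652 − 0.41022×8.1 + 0.007991×8.1² − 7.7774×10⁻⁵×8.1³ = 11.81 mg/L.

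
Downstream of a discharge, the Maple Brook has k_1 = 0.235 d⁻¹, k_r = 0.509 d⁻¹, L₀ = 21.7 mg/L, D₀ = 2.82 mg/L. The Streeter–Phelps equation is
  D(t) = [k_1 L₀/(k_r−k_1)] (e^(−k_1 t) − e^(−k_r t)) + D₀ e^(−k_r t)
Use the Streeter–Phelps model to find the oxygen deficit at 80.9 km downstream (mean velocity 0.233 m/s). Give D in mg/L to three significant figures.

D ≈ 5.20 mg/L

Travel time t = x/v = 80.9 km / (0.233 m/s) = 80900 m / 0.233 m/s = 347200 s = 4.019 d.
k_1 L₀/(k_r−k_1) = 0.235×21.7/(0.509−0.235) = 5.099/0.2740 = 18.61 mg/L.
e^(−k_1 t) = e^(−0.235×4.019) = 0.3889; e^(−k_r t) = e^(−0.509×4.019) = 0.1293.
D = 18.61 × (0.3889 − 0.1293) + 2.82 × 0.1293 = 4.832 + 0.3647 = 5.196 mg/L.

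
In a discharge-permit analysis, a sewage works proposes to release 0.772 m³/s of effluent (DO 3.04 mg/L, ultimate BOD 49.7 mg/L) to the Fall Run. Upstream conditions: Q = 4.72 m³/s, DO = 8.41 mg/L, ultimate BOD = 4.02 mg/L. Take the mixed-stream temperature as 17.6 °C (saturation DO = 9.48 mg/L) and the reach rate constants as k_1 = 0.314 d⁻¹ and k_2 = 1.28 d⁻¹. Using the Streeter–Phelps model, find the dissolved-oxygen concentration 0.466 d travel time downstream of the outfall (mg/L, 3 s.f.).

DO ≈ 7.41 mg/L

Mixed DO = (4.72×8.41 + 0.772×3.04)/(4.72+0.772) = 42.04/5.492 = 7.655 mg/L.
Mixed L₀ = (4.72×4.02 + 0.772×49.7)/(5.492) = 57.34/5.492 = 10.44 mg/L.
Initial deficit D₀ = C_s − DO₀ = 9.48 − 7.655 = 1.825 mg/L.
D(0.466) = [0.314×10.44/(1.28−0.314)](e^(−0.314×0.466) − e^(−1.28×0.466)) + 1.825 e^(−1.28×0.466)
= 3.394 × (0.8639 − 0.5507) + 1.825 × 0.5507 = 2.068 mg/L.
DO = 9.48 − 2.068 = 7.412 mg/L.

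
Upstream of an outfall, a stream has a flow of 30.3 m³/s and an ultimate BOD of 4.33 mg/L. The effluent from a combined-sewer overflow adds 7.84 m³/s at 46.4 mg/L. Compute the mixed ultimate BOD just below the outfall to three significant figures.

Flow-weighted mixing: C = (Q_r C_r + Q_w C_w)/(Q_r + Q_w)
= (30.3×4.33 + 7.84×46.4)/(30.3 + 7.84) = 495.0/38.14 = 12.98 mg/L.

13.0 mg/L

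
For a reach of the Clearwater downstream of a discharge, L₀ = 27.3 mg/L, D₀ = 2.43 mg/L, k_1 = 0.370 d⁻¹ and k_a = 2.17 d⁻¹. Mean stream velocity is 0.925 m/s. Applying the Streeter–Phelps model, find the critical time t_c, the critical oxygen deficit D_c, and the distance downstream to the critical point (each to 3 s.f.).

t_c ≈ 0.668 d; D_c ≈ 3.64 mg/L; x_c ≈ 53.3 km

With k_a/k_1 = 5.865 and 1 − D₀(k_a−k_1)/(k_1 L₀) = 0.5670,
t_c = ln(5.865 × 0.5670) / (2.17 − 0.370) = ln(3.325) / 1.800 = 1.202/1.800 = 0.6675 d.
D_c = (k_1/k_a) L₀ e^(−k_1 t_c) = (0.370/2.17) × 27.3 × e^(−0.370×0.6675) = 0.1705 × 27.3 × 0.7812 = 3.636 mg/L.
x_c = v t_c = 0.925 m/s × 0.6675 d × 86400 s/d = 53350 m ≈ 53.3 km.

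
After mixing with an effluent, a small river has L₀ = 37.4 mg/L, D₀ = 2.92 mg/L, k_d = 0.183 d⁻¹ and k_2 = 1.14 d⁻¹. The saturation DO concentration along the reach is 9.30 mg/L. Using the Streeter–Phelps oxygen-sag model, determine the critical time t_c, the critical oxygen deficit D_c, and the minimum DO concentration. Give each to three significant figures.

t_c ≈ 1.36 d; D_c ≈ 4.68 mg/L; min DO ≈ 4.62 mg/L

At the critical point dD/dt = 0, so k_d L₀ e^(−k_d t) = k_2 D. Substituting D(t) from the Streeter–Phelps equation and solving for t gives
t_c = ln[(k_2/k_d)(1 − D₀(k_2−k_d)/(k_d L₀))] / (k_2−k_d).
Here k_2−k_d = 0.9570 d⁻¹ and 1 − D₀(k_2−k_d)/(k_d L₀) = 1 − 2.92×0.9570/(0.183×37.4) = 0.5917, so
t_c = ln(6.230 × 0.5917) / 0.9570 = 1.305 / 0.9570 = 1.363 d.
D_c = (k_d/k_2) L₀ e^(−k_d t_c) = (0.183/1.14) × 37.4 × e^(−0.183×1.363) = 0.1605 × 37.4 × 0.7792 = 4.678 mg/L.
Minimum DO = C_s − D_c = 9.30 − 4.678 = 4.622 mg/L.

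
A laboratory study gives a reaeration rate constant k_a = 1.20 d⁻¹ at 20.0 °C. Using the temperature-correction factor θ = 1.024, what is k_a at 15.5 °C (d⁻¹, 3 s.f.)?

k_a(T₂) = k_a(T₁) · θ^(T₂−T₁) = 1.20 × 1.024^(15.5−20.0)
= 1.20 × 1.024^-4.50 = 1.20 × 0.8988 = 1.079 d⁻¹.

k_a ≈ 1.08 d⁻¹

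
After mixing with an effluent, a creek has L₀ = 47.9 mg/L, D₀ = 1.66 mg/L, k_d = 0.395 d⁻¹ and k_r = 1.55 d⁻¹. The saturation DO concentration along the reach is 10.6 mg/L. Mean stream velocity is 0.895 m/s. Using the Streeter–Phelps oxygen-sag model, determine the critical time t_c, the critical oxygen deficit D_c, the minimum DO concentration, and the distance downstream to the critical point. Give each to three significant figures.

t_c ≈ 1.09 d; D_c ≈ 7.93 mg/L; min DO ≈ 2.67 mg/L; x_c ≈ 84.4 km

At the critical point dD/dt = 0, so k_d L₀ e^(−k_d t) = k_r D. Substituting D(t) from the Streeter–Phelps equation and solving for t gives
t_c = ln[(k_r/k_d)(1 − D₀(k_r−k_d)/(k_d L₀))] / (k_r−k_d).
Here k_r−k_d = 1.155 d⁻¹ and 1 − D₀(k_r−k_d)/(k_d L₀) = 1 − 1.66×1.155/(0.395×47.9) = 0.8987, so
t_c = ln(3.924 × 0.8987) / 1.155 = 1.260 / 1.155 = 1.091 d.
D_c = (k_d/k_r) L₀ e^(−k_d t_c) = (0.395/1.55) × 47.9 × e^(−0.395×1.091) = 0.2548 × 47.9 × 0.6499 = 7.933 mg/L.
Minimum DO = C_s − D_c = 10.6 − 7.933 = 2.667 mg/L.
x_c = v t_c = 0.895 m/s × 1.091 d × 86400 s/d = 84380 m ≈ 84.4 km.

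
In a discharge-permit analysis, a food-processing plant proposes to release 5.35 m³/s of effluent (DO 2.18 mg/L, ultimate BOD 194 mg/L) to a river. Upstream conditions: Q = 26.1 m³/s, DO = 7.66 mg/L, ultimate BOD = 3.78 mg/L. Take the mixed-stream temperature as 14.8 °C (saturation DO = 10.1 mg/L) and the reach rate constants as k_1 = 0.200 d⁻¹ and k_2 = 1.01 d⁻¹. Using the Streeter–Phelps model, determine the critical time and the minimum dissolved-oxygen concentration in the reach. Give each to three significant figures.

t_c ≈ 1.41 d; minimum DO ≈ 4.71 mg/L

Mixed DO = (26.1×7.66 + 5.35×2.18)/(26.1+5.35) = 211.6/31.45 = 6.728 mg/L.
Mixed L₀ = (26.1×3.78 + 5.35×194)/(31.45) = 1137/31.45 = 36.14 mg/L.
Initial deficit D₀ = C_s − DO₀ = 10.1 − 6.728 = 3.372 mg/L.
t_c = (1/0.8100) ln[(1.01/0.200)(1 − 3.372×0.8100/(0.200×36.14))] = 1.235 × ln(3.142) = 1.413 d.
D_c = (0.200/1.01) × 36.14 × e^(−0.200×1.413) = 0.1980 × 36.14 × 0.7538 = 5.394 mg/L.
Minimum DO = 10.1 − 5.394 = 4.706 mg/L.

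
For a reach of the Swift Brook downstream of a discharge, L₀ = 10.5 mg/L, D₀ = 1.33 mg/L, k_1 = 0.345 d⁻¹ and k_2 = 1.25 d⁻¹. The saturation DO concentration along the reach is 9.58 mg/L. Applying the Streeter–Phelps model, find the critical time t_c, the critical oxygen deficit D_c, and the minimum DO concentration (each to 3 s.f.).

t_c ≈ 0.976 d; D_c ≈ 2.07 mg/L; min DO ≈ 7.51 mg/L

At the critical point dD/dt = 0, so k_1 L₀ e^(−k_1 t) = k_2 D. Substituting D(t) from the Streeter–Phelps equation and solving for t gives
t_c = ln[(k_2/k_1)(1 − D₀(k_2−k_1)/(k_1 L₀))] / (k_2−k_1).
Here k_2−k_1 = 0.9050 d⁻¹ and 1 − D₀(k_2−k_1)/(k_1 L₀) = 1 − 1.33×0.9050/(0.345×10.5) = 0.6677, so
t_c = ln(3.623 × 0.6677) / 0.9050 = 0.8835 / 0.9050 = 0.9762 d.
L(t_c) = L₀ e^(−k_1 t_c) = 10.5 × 0.7141 = 7.498 mg/L, and at the critical point k_2 D_c = k_1 L, so D_c = (0.345/1.25) × 7.498 = 2.069 mg/L.
Minimum DO = C_s − D_c = 9.58 − 2.069 = 7.511 mg/L.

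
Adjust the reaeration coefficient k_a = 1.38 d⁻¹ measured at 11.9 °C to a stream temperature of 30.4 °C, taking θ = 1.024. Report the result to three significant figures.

k_a ≈ 2.14 d⁻¹

k_a(T₂) = k_a(T₁) · θ^(T₂−T₁) = 1.38 × 1.024^(30.4−11.9)
= 1.38 × 1.024^18.5 = 1.38 × 1.551 = 2.140 d⁻¹.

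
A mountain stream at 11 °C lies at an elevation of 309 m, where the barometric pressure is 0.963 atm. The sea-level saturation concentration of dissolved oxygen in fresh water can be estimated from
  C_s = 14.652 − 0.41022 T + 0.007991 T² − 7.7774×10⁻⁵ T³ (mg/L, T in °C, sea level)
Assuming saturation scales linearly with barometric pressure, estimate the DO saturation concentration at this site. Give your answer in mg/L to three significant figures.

At sea level: C_s = 14.652 − 0.41022×11 + 0.007991×11² − 7.7774×10⁻⁵×11³ = 11.00 mg/L.
Pressure correction: C_s' = 11.00 × 0.963 = 10.60 mg/L.

C_s ≈ 10.6 mg/L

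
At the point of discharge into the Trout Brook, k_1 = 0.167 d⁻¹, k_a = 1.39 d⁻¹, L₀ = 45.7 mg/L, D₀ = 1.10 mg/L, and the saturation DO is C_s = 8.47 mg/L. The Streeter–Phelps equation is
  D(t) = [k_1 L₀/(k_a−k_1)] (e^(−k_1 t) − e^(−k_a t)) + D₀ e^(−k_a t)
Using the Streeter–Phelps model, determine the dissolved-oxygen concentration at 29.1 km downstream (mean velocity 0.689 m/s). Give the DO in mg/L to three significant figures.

Travel time t = x/v = 29.1 km / (0.689 m/s) = 29100 m / 0.689 m/s = 42240 s = 0.4888 d.
k_1 L₀/(k_a−k_1) = 0.167×45.7/(1.39−0.167) = 7.632/1.223 = 6.240 mg/L.
e^(−k_1 t) = e^(−0.167×0.4888) = 0.9216; e^(−k_a t) = e^(−1.39×0.4888) = 0.5069.
D = 6.240 × (0.9216 − 0.5069) + 1.10 × 0.5069 = 2.588 + 0.5576 = 3.146 mg/L.
DO = C_s − D = 8.47 − 3.146 = 5.324 mg/L.

DO ≈ 5.32 mg/L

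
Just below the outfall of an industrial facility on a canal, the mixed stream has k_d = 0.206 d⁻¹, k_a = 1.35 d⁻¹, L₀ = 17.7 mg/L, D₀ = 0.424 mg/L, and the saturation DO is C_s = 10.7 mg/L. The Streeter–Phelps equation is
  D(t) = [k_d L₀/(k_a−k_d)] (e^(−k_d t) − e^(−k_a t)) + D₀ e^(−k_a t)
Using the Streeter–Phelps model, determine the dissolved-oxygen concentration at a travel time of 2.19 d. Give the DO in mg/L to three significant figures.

DO ≈ 8.81 mg/L

k_d L₀/(k_a−k_d) = 0.206×17.7/(1.35−0.206) = 3.646/1.144 = 3.187 mg/L.
e^(−k_d t) = e^(−0.206×2.190) = 0.6369; e^(−k_a t) = e^(−1.35×2.190) = 0.05200.
D = 3.187 × (0.6369 − 0.05200) + 0.424 × 0.05200 = 1.864 + 0.02205 = 1.886 mg/L.
DO = C_s − D = 10.7 − 1.886 = 8.814 mg/L.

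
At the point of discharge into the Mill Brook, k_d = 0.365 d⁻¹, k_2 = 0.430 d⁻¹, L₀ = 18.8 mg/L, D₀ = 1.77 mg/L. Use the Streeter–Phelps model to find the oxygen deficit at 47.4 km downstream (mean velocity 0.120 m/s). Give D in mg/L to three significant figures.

Travel time t = x/v = 47.4 km / (0.120 m/s) = 47400 m / 0.120 m/s = 395000 s = 4.572 d.
k_d L₀/(k_2−k_d) = 0.365×18.8/(0.430−0.365) = 6.862/0.06500 = 105.6 mg/L.
e^(−k_d t) = e^(−0.365×4.572) = 0.1885; e^(−k_2 t) = e^(−0.430×4.572) = 0.1400.
D = 105.6 × (0.1885 − 0.1400) + 1.77 × 0.1400 = 5.116 + 0.2479 = 5.363 mg/L.

D ≈ 5.36 mg/L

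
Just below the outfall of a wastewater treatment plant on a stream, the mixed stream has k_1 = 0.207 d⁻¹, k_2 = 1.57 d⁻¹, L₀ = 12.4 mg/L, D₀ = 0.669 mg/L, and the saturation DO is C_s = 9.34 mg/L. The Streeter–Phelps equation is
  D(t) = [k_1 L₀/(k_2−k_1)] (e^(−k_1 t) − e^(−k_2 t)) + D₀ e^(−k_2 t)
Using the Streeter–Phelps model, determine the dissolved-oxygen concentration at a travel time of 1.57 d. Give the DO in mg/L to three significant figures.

DO ≈ 8.08 mg/L

k_1 L₀/(k_2−k_1) = 0.207×12.4/(1.57−0.207) = 2.567/1.363 = 1.883 mg/L.
e^(−k_1 t) = e^(−0.207×1.570) = 0.7225; e^(−k_2 t) = e^(−1.57×1.570) = 0.08502.
D = 1.883 × (0.7225 − 0.08502) + 0.669 × 0.08502 = 1.201 + 0.05688 = 1.257 mg/L.
DO = C_s − D = 9.34 − 1.257 = 8.083 mg/L.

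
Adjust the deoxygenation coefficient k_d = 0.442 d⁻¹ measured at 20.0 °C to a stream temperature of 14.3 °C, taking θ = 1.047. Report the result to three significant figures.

k_d ≈ 0.340 d⁻¹

k_d(T₂) = k_d(T₁) · θ^(T₂−T₁) = 0.442 × 1.047^(14.3−20.0)
= 0.442 × 1.047^-5.70 = 0.442 × 0.7697 = 0.3402 d⁻¹.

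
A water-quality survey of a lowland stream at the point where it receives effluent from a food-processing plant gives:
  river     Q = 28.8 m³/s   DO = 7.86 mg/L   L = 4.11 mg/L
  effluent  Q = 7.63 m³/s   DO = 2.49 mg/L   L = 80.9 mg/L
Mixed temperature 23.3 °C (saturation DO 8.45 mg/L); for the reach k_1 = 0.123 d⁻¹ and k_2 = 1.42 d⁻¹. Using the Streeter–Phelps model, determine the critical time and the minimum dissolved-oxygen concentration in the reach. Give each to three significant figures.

t_c ≈ 0.145 d; minimum DO ≈ 6.73 mg/L

Mixed DO = (28.8×7.86 + 7.63×2.49)/(28.8+7.63) = 245.4/36.43 = 6.735 mg/L.
Mixed L₀ = (28.8×4.11 + 7.63×80.9)/(36.43) = 735.6/36.43 = 20.19 mg/L.
Initial deficit D₀ = C_s − DO₀ = 8.45 − 6.735 = 1.715 mg/L.
t_c = (1/1.297) ln[(1.42/0.123)(1 − 1.715×1.297/(0.123×20.19))] = 0.7710 × ln(1.207) = 0.1454 d.
D_c = (0.123/1.42) × 20.19 × e^(−0.123×0.1454) = 0.08662 × 20.19 × 0.9823 = 1.718 mg/L.
Minimum DO = 8.45 − 1.718 = 6.732 mg/L.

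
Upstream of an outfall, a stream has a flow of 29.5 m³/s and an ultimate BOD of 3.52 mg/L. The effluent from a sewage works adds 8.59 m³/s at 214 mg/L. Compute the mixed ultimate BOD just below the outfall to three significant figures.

Flow-weighted mixing: C = (Q_r C_r + Q_w C_w)/(Q_r + Q_w)
= (29.5×3.52 + 8.59×214)/(29.5 + 8.59) = 1942/38.09 = 50.99 mg/L.

51.0 mg/L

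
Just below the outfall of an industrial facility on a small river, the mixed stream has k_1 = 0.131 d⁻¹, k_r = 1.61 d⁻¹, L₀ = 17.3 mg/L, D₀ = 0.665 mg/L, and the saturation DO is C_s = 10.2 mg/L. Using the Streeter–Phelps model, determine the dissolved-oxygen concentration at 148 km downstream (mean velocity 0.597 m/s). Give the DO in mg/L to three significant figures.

Travel time t = x/v = 148 km / (0.597 m/s) = 148000 m / 0.597 m/s = 247900 s = 2.869 d.
k_1 L₀/(k_r−k_1) = 0.131×17.3/(1.61−0.131) = 2.266/1.479 = 1.532 mg/L.
e^(−k_1 t) = e^(−0.131×2.869) = 0.6867; e^(−k_r t) = e^(−1.61×2.869) = 0.009857.
D = 1.532 × (0.6867 − 0.009857) + 0.665 × 0.009857 = 1.037 + 0.006555 = 1.044 mg/L.
DO = C_s − D = 10.2 − 1.044 = 9.156 mg/L.

DO ≈ 9.16 mg/L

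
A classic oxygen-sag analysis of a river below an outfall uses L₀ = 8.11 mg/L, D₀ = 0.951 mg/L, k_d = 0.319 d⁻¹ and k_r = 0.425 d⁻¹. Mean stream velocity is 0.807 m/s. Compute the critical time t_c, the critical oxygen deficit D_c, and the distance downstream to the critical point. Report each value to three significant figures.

At the critical point dD/dt = 0, so k_d L₀ e^(−k_d t) = k_r D. Substituting D(t) from the Streeter–Phelps equation and solving for t gives
t_c = ln[(k_r/k_d)(1 − D₀(k_r−k_d)/(k_d L₀))] / (k_r−k_d).
Here k_r−k_d = 0.1060 d⁻¹ and 1 − D₀(k_r−k_d)/(k_d L₀) = 1 − 0.951×0.1060/(0.319×8.11) = 0.9610, so
t_c = ln(1.332 × 0.9610) / 0.1060 = 0.2472 / 0.1060 = 2.332 d.
L(t_c) = L₀ e^(−k_d t_c) = 8.11 × 0.4753 = 3.855 mg/L, and at the critical point k_r D_c = k_d L, so D_c = (0.319/0.425) × 3.855 = 2.893 mg/L.
x_c = v t_c = 0.807 m/s × 2.332 d × 86400 s/d = 162600 m ≈ 163 km.

t_c ≈ 2.33 d; D_c ≈ 2.89 mg/L; x_c ≈ 163 km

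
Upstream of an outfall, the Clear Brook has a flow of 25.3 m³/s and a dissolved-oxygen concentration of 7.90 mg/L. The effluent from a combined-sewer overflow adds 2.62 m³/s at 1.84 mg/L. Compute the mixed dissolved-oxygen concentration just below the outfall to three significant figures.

7.33 mg/L

Flow-weighted mixing: C = (Q_r C_r + Q_w C_w)/(Q_r + Q_w)
= (25.3×7.90 + 2.62×1.84)/(25.3 + 2.62) = 204.7/27.92 = 7.331 mg/L.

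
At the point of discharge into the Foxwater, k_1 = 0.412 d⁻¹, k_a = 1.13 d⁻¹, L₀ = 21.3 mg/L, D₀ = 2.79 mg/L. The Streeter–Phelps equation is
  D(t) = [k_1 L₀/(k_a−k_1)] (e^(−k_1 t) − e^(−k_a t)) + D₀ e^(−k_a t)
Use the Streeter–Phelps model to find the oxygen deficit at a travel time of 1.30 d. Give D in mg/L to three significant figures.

k_1 L₀/(k_a−k_1) = 0.412×21.3/(1.13−0.412) = 8.776/0.7180 = 12.22 mg/L.
e^(−k_1 t) = e^(−0.412×1.300) = 0.5853; e^(−k_a t) = e^(−1.13×1.300) = 0.2302.
D = 12.22 × (0.5853 − 0.2302) + 2.79 × 0.2302 = 4.341 + 0.6421 = 4.983 mg/L.

D ≈ 4.98 mg/L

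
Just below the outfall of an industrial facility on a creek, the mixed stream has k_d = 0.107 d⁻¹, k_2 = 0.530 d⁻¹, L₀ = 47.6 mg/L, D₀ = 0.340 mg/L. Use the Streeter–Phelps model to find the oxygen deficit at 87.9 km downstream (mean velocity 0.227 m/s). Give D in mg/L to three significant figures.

D ≈ 6.37 mg/L

Travel time t = x/v = 87.9 km / (0.227 m/s) = 87900 m / 0.227 m/s = 387200 s = 4.482 d.
k_d L₀/(k_2−k_d) = 0.107×47.6/(0.530−0.107) = 5.093/0.4230 = 12.04 mg/L.
e^(−k_d t) = e^(−0.107×4.482) = 0.6191; e^(−k_2 t) = e^(−0.530×4.482) = 0.09298.
D = 12.04 × (0.6191 − 0.09298) + 0.340 × 0.09298 = 6.334 + 0.03161 = 6.366 mg/L.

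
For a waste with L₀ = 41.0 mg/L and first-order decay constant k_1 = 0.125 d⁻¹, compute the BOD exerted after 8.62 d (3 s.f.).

y_t = L₀(1 − e^(−k_1 t)) = 41.0 × (1 − e^(−0.125×8.62))
= 41.0 × (1 − 0.3404) = 41.0 × 0.6596 = 27.04 mg/L.

y ≈ 27.0 mg/L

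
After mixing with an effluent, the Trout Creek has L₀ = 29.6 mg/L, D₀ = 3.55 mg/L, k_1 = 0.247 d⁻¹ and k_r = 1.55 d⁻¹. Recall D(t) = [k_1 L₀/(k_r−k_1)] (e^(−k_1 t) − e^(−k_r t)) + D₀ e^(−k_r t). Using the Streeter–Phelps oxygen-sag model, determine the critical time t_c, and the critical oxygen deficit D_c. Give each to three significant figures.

At the critical point dD/dt = 0, so k_1 L₀ e^(−k_1 t) = k_r D. Substituting D(t) from the Streeter–Phelps equation and solving for t gives
t_c = ln[(k_r/k_1)(1 − D₀(k_r−k_1)/(k_1 L₀))] / (k_r−k_1).
Here k_r−k_1 = 1.303 d⁻¹ and 1 − D₀(k_r−k_1)/(k_1 L₀) = 1 − 3.55×1.303/(0.247×29.6) = 0.3673, so
t_c = ln(6.275 × 0.3673) / 1.303 = 0.8351 / 1.303 = 0.6409 d.
L(t_c) = L₀ e^(−k_1 t_c) = 29.6 × 0.8536 = 25.27 mg/L, and at the critical point k_r D_c = k_1 L, so D_c = (0.247/1.55) × 25.27 = 4.026 mg/L.

t_c ≈ 0.641 d; D_c ≈ 4.03 mg/L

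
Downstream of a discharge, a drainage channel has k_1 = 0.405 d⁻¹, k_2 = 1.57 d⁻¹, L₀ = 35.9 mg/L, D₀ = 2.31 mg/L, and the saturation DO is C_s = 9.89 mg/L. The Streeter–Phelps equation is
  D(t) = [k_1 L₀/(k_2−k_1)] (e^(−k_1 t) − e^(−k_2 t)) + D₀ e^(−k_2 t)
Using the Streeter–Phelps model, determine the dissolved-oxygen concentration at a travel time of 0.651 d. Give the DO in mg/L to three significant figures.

DO ≈ 3.96 mg/L

k_1 L₀/(k_2−k_1) = 0.405×35.9/(1.57−0.405) = 14.54/1.165 = 12.48 mg/L.
e^(−k_1 t) = e^(−0.405×0.6510) = 0.7682; e^(−k_2 t) = e^(−1.57×0.6510) = 0.3598.
D = 12.48 × (0.7682 − 0.3598) + 2.31 × 0.3598 = 5.097 + 0.8313 = 5.928 mg/L.
DO = C_s − D = 9.89 − 5.928 = 3.962 mg/L.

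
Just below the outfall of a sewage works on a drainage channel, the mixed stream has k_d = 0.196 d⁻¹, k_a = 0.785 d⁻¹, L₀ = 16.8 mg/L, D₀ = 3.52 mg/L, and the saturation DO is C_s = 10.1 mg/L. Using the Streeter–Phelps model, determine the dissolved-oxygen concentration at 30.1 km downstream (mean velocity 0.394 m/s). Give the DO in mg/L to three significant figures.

Travel time t = x/v = 30.1 km / (0.394 m/s) = 30100 m / 0.394 m/s = 76400 s = 0.8842 d.
k_d L₀/(k_a−k_d) = 0.196×16.8/(0.785−0.196) = 3.293/0.5890 = 5.590 mg/L.
e^(−k_d t) = e^(−0.196×0.8842) = 0.8409; e^(−k_a t) = e^(−0.785×0.8842) = 0.4995.
D = 5.590 × (0.8409 − 0.4995) + 3.52 × 0.4995 = 1.908 + 1.758 = 3.667 mg/L.
DO = C_s − D = 10.1 − 3.667 = 6.433 mg/L.

DO ≈ 6.43 mg/L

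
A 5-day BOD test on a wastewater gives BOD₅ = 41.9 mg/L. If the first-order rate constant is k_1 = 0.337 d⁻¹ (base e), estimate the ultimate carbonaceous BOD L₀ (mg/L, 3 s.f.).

BOD₅ = L₀(1 − e^(−5k_1)) ⇒ L₀ = BOD₅ / (1 − e^(−5×0.337))
= 41.9 / (1 − 0.1854) = 41.9 / 0.8146 = 51.44 mg/L.

L₀ ≈ 51.4 mg/L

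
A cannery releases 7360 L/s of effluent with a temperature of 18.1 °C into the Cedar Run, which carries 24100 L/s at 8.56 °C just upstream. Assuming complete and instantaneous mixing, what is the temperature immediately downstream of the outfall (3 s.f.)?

10.8 °C

Flow-weighted mixing: C = (Q_r C_r + Q_w C_w)/(Q_r + Q_w)
= (24100×8.56 + 7360×18.1)/(24100 + 7360) = 339500/31460 = 10.79 °C.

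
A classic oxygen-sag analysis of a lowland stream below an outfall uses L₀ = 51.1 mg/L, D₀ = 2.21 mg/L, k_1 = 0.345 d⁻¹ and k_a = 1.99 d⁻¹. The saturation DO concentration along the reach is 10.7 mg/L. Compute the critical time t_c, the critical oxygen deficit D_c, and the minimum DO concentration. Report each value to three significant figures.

At the critical point dD/dt = 0, so k_1 L₀ e^(−k_1 t) = k_a D. Substituting D(t) from the Streeter–Phelps equation and solving for t gives
t_c = ln[(k_a/k_1)(1 − D₀(k_a−k_1)/(k_1 L₀))] / (k_a−k_1).
Here k_a−k_1 = 1.645 d⁻¹ and 1 − D₀(k_a−k_1)/(k_1 L₀) = 1 − 2.21×1.645/(0.345×51.1) = 0.7938, so
t_c = ln(5.768 × 0.7938) / 1.645 = 1.521 / 1.645 = 0.9249 d.
L(t_c) = L₀ e^(−k_1 t_c) = 51.1 × 0.7268 = 37.14 mg/L, and at the critical point k_a D_c = k_1 L, so D_c = (0.345/1.99) × 37.14 = 6.439 mg/L.
Minimum DO = C_s − D_c = 10.7 − 6.439 = 4.261 mg/L.

t_c ≈ 0.925 d; D_c ≈ 6.44 mg/L; min DO ≈ 4.26 mg/L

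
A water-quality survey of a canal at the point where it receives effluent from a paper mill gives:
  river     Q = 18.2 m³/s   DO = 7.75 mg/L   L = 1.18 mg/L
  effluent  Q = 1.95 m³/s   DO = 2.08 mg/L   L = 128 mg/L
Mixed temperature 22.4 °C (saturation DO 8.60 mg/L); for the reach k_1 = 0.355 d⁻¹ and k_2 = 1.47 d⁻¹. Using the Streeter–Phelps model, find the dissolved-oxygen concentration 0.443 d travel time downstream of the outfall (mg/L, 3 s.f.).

Mixed DO = (18.2×7.75 + 1.95×2.08)/(18.2+1.95) = 145.1/20.15 = 7.201 mg/L.
Mixed L₀ = (18.2×1.18 + 1.95×128)/(20.15) = 271.1/20.15 = 13.45 mg/L.
Initial deficit D₀ = C_s − DO₀ = 8.60 − 7.201 = 1.399 mg/L.
D(0.443) = [0.355×13.45/(1.47−0.355)](e^(−0.355×0.443) − e^(−1.47×0.443)) + 1.399 e^(−1.47×0.443)
= 4.283 × (0.8545 − 0.5214) + 1.399 × 0.5214 = 2.156 mg/L.
DO = 8.60 − 2.156 = 6.444 mg/L.

DO ≈ 6.44 mg/L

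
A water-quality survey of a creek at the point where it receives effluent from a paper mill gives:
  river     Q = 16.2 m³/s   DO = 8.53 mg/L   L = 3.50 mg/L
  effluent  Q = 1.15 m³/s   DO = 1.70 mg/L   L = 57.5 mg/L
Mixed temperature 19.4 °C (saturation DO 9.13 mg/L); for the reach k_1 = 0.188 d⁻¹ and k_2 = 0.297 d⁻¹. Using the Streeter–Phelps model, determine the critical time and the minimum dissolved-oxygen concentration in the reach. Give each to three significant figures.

t_c ≈ 3.37 d; minimum DO ≈ 6.75 mg/L

Mixed DO = (16.2×8.53 + 1.15×1.70)/(16.2+1.15) = 140.1/17.35 = 8.077 mg/L.
Mixed L₀ = (16.2×3.50 + 1.15×57.5)/(17.35) = 122.8/17.35 = 7.079 mg/L.
Initial deficit D₀ = C_s − DO₀ = 9.13 − 8.077 = 1.053 mg/L.
t_c = (1/0.1090) ln[(0.297/0.188)(1 − 1.053×0.1090/(0.188×7.079))] = 9.174 × ln(1.444) = 3.368 d.
D_c = (0.188/0.297) × 7.079 × e^(−0.188×3.368) = 0.6330 × 7.079 × 0.5309 = 2.379 mg/L.
Minimum DO = 9.13 − 2.379 = 6.751 mg/L.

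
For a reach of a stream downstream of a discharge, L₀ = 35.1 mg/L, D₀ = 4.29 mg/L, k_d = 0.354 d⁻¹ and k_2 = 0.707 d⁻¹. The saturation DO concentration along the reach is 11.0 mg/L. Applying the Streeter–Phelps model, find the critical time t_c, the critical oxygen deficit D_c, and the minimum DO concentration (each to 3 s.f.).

At the critical point dD/dt = 0, so k_d L₀ e^(−k_d t) = k_2 D. Substituting D(t) from the Streeter–Phelps equation and solving for t gives
t_c = ln[(k_2/k_d)(1 − D₀(k_2−k_d)/(k_d L₀))] / (k_2−k_d).
Here k_2−k_d = 0.3530 d⁻¹ and 1 − D₀(k_2−k_d)/(k_d L₀) = 1 − 4.29×0.3530/(0.354×35.1) = 0.8781, so
t_c = ln(1.997 × 0.8781) / 0.3530 = 0.5618 / 0.3530 = 1.591 d.
L(t_c) = L₀ e^(−k_d t_c) = 35.1 × 0.5693 = 19.98 mg/L, and at the critical point k_2 D_c = k_d L, so D_c = (0.354/0.707) × 19.98 = 10.01 mg/L.
Minimum DO = C_s − D_c = 11.0 − 10.01 = 0.9947 mg/L.

t_c ≈ 1.59 d; D_c ≈ 10.0 mg/L; min DO ≈ 0.995 mg/L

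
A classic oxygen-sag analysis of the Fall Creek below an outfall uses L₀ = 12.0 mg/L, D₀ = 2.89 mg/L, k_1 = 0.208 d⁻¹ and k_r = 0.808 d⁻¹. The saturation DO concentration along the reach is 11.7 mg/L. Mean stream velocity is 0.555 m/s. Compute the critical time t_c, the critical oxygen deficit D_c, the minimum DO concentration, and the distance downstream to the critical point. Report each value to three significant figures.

At the critical point dD/dt = 0, so k_1 L₀ e^(−k_1 t) = k_r D. Substituting D(t) from the Streeter–Phelps equation and solving for t gives
t_c = ln[(k_r/k_1)(1 − D₀(k_r−k_1)/(k_1 L₀))] / (k_r−k_1).
Here k_r−k_1 = 0.6000 d⁻¹ and 1 − D₀(k_r−k_1)/(k_1 L₀) = 1 − 2.89×0.6000/(0.208×12.0) = 0.3053, so
t_c = ln(3.885 × 0.3053) / 0.6000 = 0.1705 / 0.6000 = 0.2842 d.
L(t_c) = L₀ e^(−k_1 t_c) = 12.0 × 0.9426 = 11.31 mg/L, and at the critical point k_r D_c = k_1 L, so D_c = (0.208/0.808) × 11.31 = 2.912 mg/L.
Minimum DO = C_s − D_c = 11.7 − 2.912 = 8.788 mg/L.
x_c = v t_c = 0.555 m/s × 0.2842 d × 86400 s/d = 13630 m ≈ 13.6 km.

t_c ≈ 0.284 d; D_c ≈ 2.91 mg/L; min DO ≈ 8.79 mg/L; x_c ≈ 13.6 km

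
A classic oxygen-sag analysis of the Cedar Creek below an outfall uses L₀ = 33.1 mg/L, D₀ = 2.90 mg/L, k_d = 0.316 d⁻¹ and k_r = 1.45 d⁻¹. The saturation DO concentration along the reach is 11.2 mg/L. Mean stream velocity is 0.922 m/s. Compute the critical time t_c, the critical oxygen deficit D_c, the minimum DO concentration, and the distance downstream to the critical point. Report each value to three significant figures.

t_c ≈ 1.01 d; D_c ≈ 5.24 mg/L; min DO ≈ 5.96 mg/L; x_c ≈ 80.5 km

At the critical point dD/dt = 0, so k_d L₀ e^(−k_d t) = k_r D. Substituting D(t) from the Streeter–Phelps equation and solving for t gives
t_c = ln[(k_r/k_d)(1 − D₀(k_r−k_d)/(k_d L₀))] / (k_r−k_d).
Here k_r−k_d = 1.134 d⁻¹ and 1 − D₀(k_r−k_d)/(k_d L₀) = 1 − 2.90×1.134/(0.316×33.1) = 0.6856, so
t_c = ln(4.589 × 0.6856) / 1.134 = 1.146 / 1.134 = 1.011 d.
D_c = (k_d/k_r) L₀ e^(−k_d t_c) = (0.316/1.45) × 33.1 × e^(−0.316×1.011) = 0.2179 × 33.1 × 0.7266 = 5.241 mg/L.
Minimum DO = C_s − D_c = 11.2 − 5.241 = 5.959 mg/L.
x_c = v t_c = 0.922 m/s × 1.011 d × 86400 s/d = 80510 m ≈ 80.5 km.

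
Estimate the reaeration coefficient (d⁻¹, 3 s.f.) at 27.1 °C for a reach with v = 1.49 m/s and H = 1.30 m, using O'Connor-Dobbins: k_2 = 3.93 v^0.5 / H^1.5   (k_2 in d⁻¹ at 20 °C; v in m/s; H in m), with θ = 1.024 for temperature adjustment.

k_2 ≈ 3.83 d⁻¹

k_2(20) = 3.93 × 1.49^0.5 / 1.30^1.5 = 3.93 × 1.221 / 1.482 = 3.236 d⁻¹.
k_2(27.1) = 3.236 × 1.024^(27.1−20) = 3.236 × 1.183 = 3.830 d⁻¹.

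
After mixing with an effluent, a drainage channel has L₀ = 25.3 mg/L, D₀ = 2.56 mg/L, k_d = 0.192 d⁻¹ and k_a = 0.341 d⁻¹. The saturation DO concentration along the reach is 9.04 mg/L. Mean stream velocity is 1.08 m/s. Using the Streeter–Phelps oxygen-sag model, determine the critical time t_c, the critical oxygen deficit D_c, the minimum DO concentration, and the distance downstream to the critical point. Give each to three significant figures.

t_c ≈ 3.31 d; D_c ≈ 7.55 mg/L; min DO ≈ 1.49 mg/L; x_c ≈ 308 km

t_c = [1/(k_a−k_d)] ln[(k_a/k_d)(1 − D₀(k_a−k_d)/(k_d L₀))]
= [1/(0.341−0.192)] ln[(0.341/0.192)(1 − 2.56×0.1490/(0.192×25.3))]
= (1/0.1490) ln[1.776 × 0.9215] = 6.711 × ln(1.637) = 6.711 × 0.4926 = 3.306 d.
D_c = (k_d/k_a) L₀ e^(−k_d t_c) = (0.192/0.341) × 25.3 × e^(−0.192×3.306) = 0.5630 × 25.3 × 0.5301 = 7.551 mg/L.
Minimum DO = C_s − D_c = 9.04 − 7.551 = 1.489 mg/L.
x_c = v t_c = 1.08 m/s × 3.306 d × 86400 s/d = 308500 m ≈ 308 km.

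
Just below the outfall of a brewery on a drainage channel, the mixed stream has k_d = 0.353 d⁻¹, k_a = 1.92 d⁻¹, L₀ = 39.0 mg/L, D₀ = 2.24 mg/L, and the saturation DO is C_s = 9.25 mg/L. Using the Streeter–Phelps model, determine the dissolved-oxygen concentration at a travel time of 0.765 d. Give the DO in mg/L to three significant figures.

DO ≈ 4.05 mg/L

k_d L₀/(k_a−k_d) = 0.353×39.0/(1.92−0.353) = 13.77/1.567 = 8.786 mg/L.
e^(−k_d t) = e^(−0.353×0.7650) = 0.7633; e^(−k_a t) = e^(−1.92×0.7650) = 0.2302.
D = 8.786 × (0.7633 − 0.2302) + 2.24 × 0.2302 = 4.684 + 0.5157 = 5.200 mg/L.
DO = C_s − D = 9.25 − 5.200 = 4.050 mg/L.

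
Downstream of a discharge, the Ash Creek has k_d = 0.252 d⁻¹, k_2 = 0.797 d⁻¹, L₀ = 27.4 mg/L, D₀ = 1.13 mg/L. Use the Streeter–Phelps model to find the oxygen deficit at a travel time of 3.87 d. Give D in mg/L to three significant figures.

k_d L₀/(k_2−k_d) = 0.252×27.4/(0.797−0.252) = 6.905/0.5450 = 12.67 mg/L.
e^(−k_d t) = e^(−0.252×3.870) = 0.3771; e^(−k_2 t) = e^(−0.797×3.870) = 0.04576.
D = 12.67 × (0.3771 − 0.04576) + 1.13 × 0.04576 = 4.198 + 0.05171 = 4.250 mg/L.

D ≈ 4.25 mg/L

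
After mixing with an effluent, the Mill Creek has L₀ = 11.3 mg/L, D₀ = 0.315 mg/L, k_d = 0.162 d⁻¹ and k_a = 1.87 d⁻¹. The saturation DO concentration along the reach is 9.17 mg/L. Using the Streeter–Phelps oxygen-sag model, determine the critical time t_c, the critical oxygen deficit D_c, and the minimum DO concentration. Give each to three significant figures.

t_c ≈ 1.23 d; D_c ≈ 0.802 mg/L; min DO ≈ 8.37 mg/L

t_c = [1/(k_a−k_d)] ln[(k_a/k_d)(1 − D₀(k_a−k_d)/(k_d L₀))]
= [1/(1.87−0.162)] ln[(1.87/0.162)(1 − 0.315×1.708/(0.162×11.3))]
= (1/1.708) ln[11.54 × 0.7061] = 0.5855 × ln(8.151) = 0.5855 × 2.098 = 1.228 d.
L(t_c) = L₀ e^(−k_d t_c) = 11.3 × 0.8196 = 9.261 mg/L, and at the critical point k_a D_c = k_d L, so D_c = (0.162/1.87) × 9.261 = 0.8023 mg/L.
Minimum DO = C_s − D_c = 9.17 − 0.8023 = 8.368 mg/L.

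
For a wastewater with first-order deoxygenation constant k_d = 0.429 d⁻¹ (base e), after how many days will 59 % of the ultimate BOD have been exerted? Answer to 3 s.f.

y/L₀ = 1 − e^(−k_d t) = 0.59 ⇒ e^(−k_d t) = 0.410
t = −ln(0.410) / 0.429 = 0.8916 / 0.429 = 2.078 d.

t ≈ 2.08 d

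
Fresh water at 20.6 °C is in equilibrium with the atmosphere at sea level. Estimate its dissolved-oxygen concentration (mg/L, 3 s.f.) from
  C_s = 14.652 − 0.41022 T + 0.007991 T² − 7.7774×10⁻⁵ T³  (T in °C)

C_s ≈ 8.91 mg/L

C_s = 14.652 − 0.41022×20.6 + 0.007991×20.6² − 7.7774×10⁻⁵×20.6³ = 8.913 mg/L.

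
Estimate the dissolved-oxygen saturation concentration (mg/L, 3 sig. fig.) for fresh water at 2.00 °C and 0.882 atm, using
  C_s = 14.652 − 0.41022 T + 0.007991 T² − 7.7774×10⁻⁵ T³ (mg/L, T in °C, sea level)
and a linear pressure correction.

At sea level: C_s = 14.652 − 0.41022×2.00 + 0.007991×2.00² − 7.7774×10⁻⁵×2.00³ = 13.86 mg/L.
Pressure correction: C_s' = 13.86 × 0.882 = 12.23 mg/L.

C_s ≈ 12.2 mg/L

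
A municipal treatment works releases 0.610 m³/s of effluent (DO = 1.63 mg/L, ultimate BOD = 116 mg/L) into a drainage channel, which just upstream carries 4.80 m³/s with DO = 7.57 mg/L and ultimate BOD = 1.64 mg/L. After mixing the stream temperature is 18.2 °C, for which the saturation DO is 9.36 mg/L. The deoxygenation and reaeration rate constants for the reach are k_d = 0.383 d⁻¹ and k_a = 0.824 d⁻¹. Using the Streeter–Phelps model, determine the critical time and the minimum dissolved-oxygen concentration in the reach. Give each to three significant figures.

t_c ≈ 1.25 d; minimum DO ≈ 5.17 mg/L

Mixed DO = (4.80×7.57 + 0.610×1.63)/(4.80+0.610) = 37.33/5.410 = 6.900 mg/L.
Mixed L₀ = (4.80×1.64 + 0.610×116)/(5.410) = 78.63/5.410 = 14.53 mg/L.
Initial deficit D₀ = C_s − DO₀ = 9.36 − 6.900 = 2.460 mg/L.
t_c = (1/0.4410) ln[(0.824/0.383)(1 − 2.460×0.4410/(0.383×14.53))] = 2.268 × ln(1.732) = 1.246 d.
D_c = (0.383/0.824) × 14.53 × e^(−0.383×1.246) = 0.4648 × 14.53 × 0.6206 = 4.192 mg/L.
Minimum DO = 9.36 − 4.192 = 5.168 mg/L.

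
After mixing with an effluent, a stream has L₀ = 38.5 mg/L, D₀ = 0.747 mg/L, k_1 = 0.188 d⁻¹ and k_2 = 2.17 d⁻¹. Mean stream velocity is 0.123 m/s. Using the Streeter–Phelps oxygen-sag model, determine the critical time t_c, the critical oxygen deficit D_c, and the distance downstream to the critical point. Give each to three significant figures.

t_c ≈ 1.12 d; D_c ≈ 2.70 mg/L; x_c ≈ 11.9 km

With k_2/k_1 = 11.54 and 1 − D₀(k_2−k_1)/(k_1 L₀) = 0.7954,
t_c = ln(11.54 × 0.7954) / (2.17 − 0.188) = ln(9.181) / 1.982 = 2.217/1.982 = 1.119 d.
L(t_c) = L₀ e^(−k_1 t_c) = 38.5 × 0.8103 = 31.20 mg/L, and at the critical point k_2 D_c = k_1 L, so D_c = (0.188/2.17) × 31.20 = 2.703 mg/L.
x_c = v t_c = 0.123 m/s × 1.119 d × 86400 s/d = 11890 m ≈ 11.9 km.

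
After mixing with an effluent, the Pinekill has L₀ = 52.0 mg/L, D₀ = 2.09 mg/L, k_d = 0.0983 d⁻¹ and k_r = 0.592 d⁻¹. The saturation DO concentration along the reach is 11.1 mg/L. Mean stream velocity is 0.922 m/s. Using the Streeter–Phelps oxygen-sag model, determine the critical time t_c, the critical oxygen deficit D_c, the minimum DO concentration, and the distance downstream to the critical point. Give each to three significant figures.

With k_r/k_d = 6.022 and 1 − D₀(k_r−k_d)/(k_d L₀) = 0.7981,
t_c = ln(6.022 × 0.7981) / (0.592 − 0.0983) = ln(4.807) / 0.4937 = 1.570/0.4937 = 3.180 d.
L(t_c) = L₀ e^(−k_d t_c) = 52.0 × 0.7315 = 38.04 mg/L, and at the critical point k_r D_c = k_d L, so D_c = (0.0983/0.592) × 38.04 = 6.316 mg/L.
Minimum DO = C_s − D_c = 11.1 − 6.316 = 4.784 mg/L.
x_c = v t_c = 0.922 m/s × 3.180 d × 86400 s/d = 253300 m ≈ 253 km.

t_c ≈ 3.18 d; D_c ≈ 6.32 mg/L; min DO ≈ 4.78 mg/L; x_c ≈ 253 km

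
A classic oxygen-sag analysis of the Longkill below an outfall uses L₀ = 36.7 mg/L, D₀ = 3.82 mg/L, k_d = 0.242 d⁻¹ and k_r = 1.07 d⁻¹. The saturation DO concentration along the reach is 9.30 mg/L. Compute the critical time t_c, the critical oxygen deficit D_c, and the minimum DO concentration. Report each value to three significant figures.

t_c ≈ 1.26 d; D_c ≈ 6.11 mg/L; min DO ≈ 3.19 mg/L

At the critical point dD/dt = 0, so k_d L₀ e^(−k_d t) = k_r D. Substituting D(t) from the Streeter–Phelps equation and solving for t gives
t_c = ln[(k_r/k_d)(1 − D₀(k_r−k_d)/(k_d L₀))] / (k_r−k_d).
Here k_r−k_d = 0.8280 d⁻¹ and 1 − D₀(k_r−k_d)/(k_d L₀) = 1 − 3.82×0.8280/(0.242×36.7) = 0.6439, so
t_c = ln(4.421 × 0.6439) / 0.8280 = 1.046 / 0.8280 = 1.264 d.
L(t_c) = L₀ e^(−k_d t_c) = 36.7 × 0.7366 = 27.03 mg/L, and at the critical point k_r D_c = k_d L, so D_c = (0.242/1.07) × 27.03 = 6.114 mg/L.
Minimum DO = C_s − D_c = 9.30 − 6.114 = 3.186 mg/L.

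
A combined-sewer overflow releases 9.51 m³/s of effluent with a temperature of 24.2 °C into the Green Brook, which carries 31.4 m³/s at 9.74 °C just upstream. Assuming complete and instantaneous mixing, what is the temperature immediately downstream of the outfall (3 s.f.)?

13.1 °C

Flow-weighted mixing: C = (Q_r C_r + Q_w C_w)/(Q_r + Q_w)
= (31.4×9.74 + 9.51×24.2)/(31.4 + 9.51) = 536.0/40.91 = 13.10 °C.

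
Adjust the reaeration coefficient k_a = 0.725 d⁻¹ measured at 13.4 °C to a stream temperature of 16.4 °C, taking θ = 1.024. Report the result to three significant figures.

k_a(T₂) = k_a(T₁) · θ^(T₂−T₁) = 0.725 × 1.024^(16.4−13.4)
= 0.725 × 1.024^3.00 = 0.725 × 1.074 = 0.7785 d⁻¹.

k_a ≈ 0.778 d⁻¹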